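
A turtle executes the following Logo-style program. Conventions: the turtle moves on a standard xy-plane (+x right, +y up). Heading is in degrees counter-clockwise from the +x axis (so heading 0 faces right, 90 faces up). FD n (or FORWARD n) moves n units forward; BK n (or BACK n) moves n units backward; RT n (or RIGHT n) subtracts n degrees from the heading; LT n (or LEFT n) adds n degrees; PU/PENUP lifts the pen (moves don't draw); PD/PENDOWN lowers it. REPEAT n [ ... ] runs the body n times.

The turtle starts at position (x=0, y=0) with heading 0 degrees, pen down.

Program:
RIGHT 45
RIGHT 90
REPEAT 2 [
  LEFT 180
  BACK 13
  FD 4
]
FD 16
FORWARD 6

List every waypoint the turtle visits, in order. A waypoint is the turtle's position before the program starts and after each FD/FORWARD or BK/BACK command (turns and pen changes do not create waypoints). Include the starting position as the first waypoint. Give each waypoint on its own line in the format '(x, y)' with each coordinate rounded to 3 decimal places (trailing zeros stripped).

Executing turtle program step by step:
Start: pos=(0,0), heading=0, pen down
RT 45: heading 0 -> 315
RT 90: heading 315 -> 225
REPEAT 2 [
  -- iteration 1/2 --
  LT 180: heading 225 -> 45
  BK 13: (0,0) -> (-9.192,-9.192) [heading=45, draw]
  FD 4: (-9.192,-9.192) -> (-6.364,-6.364) [heading=45, draw]
  -- iteration 2/2 --
  LT 180: heading 45 -> 225
  BK 13: (-6.364,-6.364) -> (2.828,2.828) [heading=225, draw]
  FD 4: (2.828,2.828) -> (0,0) [heading=225, draw]
]
FD 16: (0,0) -> (-11.314,-11.314) [heading=225, draw]
FD 6: (-11.314,-11.314) -> (-15.556,-15.556) [heading=225, draw]
Final: pos=(-15.556,-15.556), heading=225, 6 segment(s) drawn
Waypoints (7 total):
(0, 0)
(-9.192, -9.192)
(-6.364, -6.364)
(2.828, 2.828)
(0, 0)
(-11.314, -11.314)
(-15.556, -15.556)

Answer: (0, 0)
(-9.192, -9.192)
(-6.364, -6.364)
(2.828, 2.828)
(0, 0)
(-11.314, -11.314)
(-15.556, -15.556)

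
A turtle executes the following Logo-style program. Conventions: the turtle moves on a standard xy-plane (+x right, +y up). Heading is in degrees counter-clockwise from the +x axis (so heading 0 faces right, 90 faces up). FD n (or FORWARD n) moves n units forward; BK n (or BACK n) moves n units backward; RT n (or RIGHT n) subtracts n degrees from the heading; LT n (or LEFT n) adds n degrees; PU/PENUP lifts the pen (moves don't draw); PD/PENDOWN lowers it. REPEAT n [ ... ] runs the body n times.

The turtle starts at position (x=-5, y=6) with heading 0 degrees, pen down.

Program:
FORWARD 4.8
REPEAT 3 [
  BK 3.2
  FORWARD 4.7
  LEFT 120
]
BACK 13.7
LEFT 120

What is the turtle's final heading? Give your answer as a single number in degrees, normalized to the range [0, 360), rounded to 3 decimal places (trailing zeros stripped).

Answer: 120

Derivation:
Executing turtle program step by step:
Start: pos=(-5,6), heading=0, pen down
FD 4.8: (-5,6) -> (-0.2,6) [heading=0, draw]
REPEAT 3 [
  -- iteration 1/3 --
  BK 3.2: (-0.2,6) -> (-3.4,6) [heading=0, draw]
  FD 4.7: (-3.4,6) -> (1.3,6) [heading=0, draw]
  LT 120: heading 0 -> 120
  -- iteration 2/3 --
  BK 3.2: (1.3,6) -> (2.9,3.229) [heading=120, draw]
  FD 4.7: (2.9,3.229) -> (0.55,7.299) [heading=120, draw]
  LT 120: heading 120 -> 240
  -- iteration 3/3 --
  BK 3.2: (0.55,7.299) -> (2.15,10.07) [heading=240, draw]
  FD 4.7: (2.15,10.07) -> (-0.2,6) [heading=240, draw]
  LT 120: heading 240 -> 0
]
BK 13.7: (-0.2,6) -> (-13.9,6) [heading=0, draw]
LT 120: heading 0 -> 120
Final: pos=(-13.9,6), heading=120, 8 segment(s) drawn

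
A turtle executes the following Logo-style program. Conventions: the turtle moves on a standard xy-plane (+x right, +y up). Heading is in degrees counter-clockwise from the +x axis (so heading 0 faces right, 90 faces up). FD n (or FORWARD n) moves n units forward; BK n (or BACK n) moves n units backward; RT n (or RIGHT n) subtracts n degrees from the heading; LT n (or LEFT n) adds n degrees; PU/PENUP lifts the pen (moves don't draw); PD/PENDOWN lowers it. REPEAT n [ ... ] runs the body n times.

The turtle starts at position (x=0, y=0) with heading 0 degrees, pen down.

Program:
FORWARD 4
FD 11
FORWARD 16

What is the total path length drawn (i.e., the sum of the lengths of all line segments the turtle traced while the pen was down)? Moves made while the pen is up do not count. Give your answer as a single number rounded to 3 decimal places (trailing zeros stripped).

Executing turtle program step by step:
Start: pos=(0,0), heading=0, pen down
FD 4: (0,0) -> (4,0) [heading=0, draw]
FD 11: (4,0) -> (15,0) [heading=0, draw]
FD 16: (15,0) -> (31,0) [heading=0, draw]
Final: pos=(31,0), heading=0, 3 segment(s) drawn

Segment lengths:
  seg 1: (0,0) -> (4,0), length = 4
  seg 2: (4,0) -> (15,0), length = 11
  seg 3: (15,0) -> (31,0), length = 16
Total = 31

Answer: 31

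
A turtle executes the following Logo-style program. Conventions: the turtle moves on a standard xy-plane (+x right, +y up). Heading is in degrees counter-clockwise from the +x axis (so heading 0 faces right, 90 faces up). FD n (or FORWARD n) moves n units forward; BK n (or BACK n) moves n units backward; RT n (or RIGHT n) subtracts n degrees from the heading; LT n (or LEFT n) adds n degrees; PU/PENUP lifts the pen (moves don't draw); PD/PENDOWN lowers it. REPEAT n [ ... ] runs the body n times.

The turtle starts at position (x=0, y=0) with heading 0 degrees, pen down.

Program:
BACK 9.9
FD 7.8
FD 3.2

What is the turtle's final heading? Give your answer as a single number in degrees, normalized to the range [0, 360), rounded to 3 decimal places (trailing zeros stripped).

Answer: 0

Derivation:
Executing turtle program step by step:
Start: pos=(0,0), heading=0, pen down
BK 9.9: (0,0) -> (-9.9,0) [heading=0, draw]
FD 7.8: (-9.9,0) -> (-2.1,0) [heading=0, draw]
FD 3.2: (-2.1,0) -> (1.1,0) [heading=0, draw]
Final: pos=(1.1,0), heading=0, 3 segment(s) drawn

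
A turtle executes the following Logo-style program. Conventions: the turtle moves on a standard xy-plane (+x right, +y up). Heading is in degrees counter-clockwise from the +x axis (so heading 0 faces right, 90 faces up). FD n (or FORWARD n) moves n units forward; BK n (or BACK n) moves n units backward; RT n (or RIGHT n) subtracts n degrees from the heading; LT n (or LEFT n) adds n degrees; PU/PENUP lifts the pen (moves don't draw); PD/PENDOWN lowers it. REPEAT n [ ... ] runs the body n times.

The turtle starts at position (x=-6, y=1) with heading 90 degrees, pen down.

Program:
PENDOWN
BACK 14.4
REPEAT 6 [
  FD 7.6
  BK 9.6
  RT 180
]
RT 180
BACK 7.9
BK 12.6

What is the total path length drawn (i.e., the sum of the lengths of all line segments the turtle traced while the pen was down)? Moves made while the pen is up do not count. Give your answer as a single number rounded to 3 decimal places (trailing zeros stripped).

Answer: 138.1

Derivation:
Executing turtle program step by step:
Start: pos=(-6,1), heading=90, pen down
PD: pen down
BK 14.4: (-6,1) -> (-6,-13.4) [heading=90, draw]
REPEAT 6 [
  -- iteration 1/6 --
  FD 7.6: (-6,-13.4) -> (-6,-5.8) [heading=90, draw]
  BK 9.6: (-6,-5.8) -> (-6,-15.4) [heading=90, draw]
  RT 180: heading 90 -> 270
  -- iteration 2/6 --
  FD 7.6: (-6,-15.4) -> (-6,-23) [heading=270, draw]
  BK 9.6: (-6,-23) -> (-6,-13.4) [heading=270, draw]
  RT 180: heading 270 -> 90
  -- iteration 3/6 --
  FD 7.6: (-6,-13.4) -> (-6,-5.8) [heading=90, draw]
  BK 9.6: (-6,-5.8) -> (-6,-15.4) [heading=90, draw]
  RT 180: heading 90 -> 270
  -- iteration 4/6 --
  FD 7.6: (-6,-15.4) -> (-6,-23) [heading=270, draw]
  BK 9.6: (-6,-23) -> (-6,-13.4) [heading=270, draw]
  RT 180: heading 270 -> 90
  -- iteration 5/6 --
  FD 7.6: (-6,-13.4) -> (-6,-5.8) [heading=90, draw]
  BK 9.6: (-6,-5.8) -> (-6,-15.4) [heading=90, draw]
  RT 180: heading 90 -> 270
  -- iteration 6/6 --
  FD 7.6: (-6,-15.4) -> (-6,-23) [heading=270, draw]
  BK 9.6: (-6,-23) -> (-6,-13.4) [heading=270, draw]
  RT 180: heading 270 -> 90
]
RT 180: heading 90 -> 270
BK 7.9: (-6,-13.4) -> (-6,-5.5) [heading=270, draw]
BK 12.6: (-6,-5.5) -> (-6,7.1) [heading=270, draw]
Final: pos=(-6,7.1), heading=270, 15 segment(s) drawn

Segment lengths:
  seg 1: (-6,1) -> (-6,-13.4), length = 14.4
  seg 2: (-6,-13.4) -> (-6,-5.8), length = 7.6
  seg 3: (-6,-5.8) -> (-6,-15.4), length = 9.6
  seg 4: (-6,-15.4) -> (-6,-23), length = 7.6
  seg 5: (-6,-23) -> (-6,-13.4), length = 9.6
  seg 6: (-6,-13.4) -> (-6,-5.8), length = 7.6
  seg 7: (-6,-5.8) -> (-6,-15.4), length = 9.6
  seg 8: (-6,-15.4) -> (-6,-23), length = 7.6
  seg 9: (-6,-23) -> (-6,-13.4), length = 9.6
  seg 10: (-6,-13.4) -> (-6,-5.8), length = 7.6
  seg 11: (-6,-5.8) -> (-6,-15.4), length = 9.6
  seg 12: (-6,-15.4) -> (-6,-23), length = 7.6
  seg 13: (-6,-23) -> (-6,-13.4), length = 9.6
  seg 14: (-6,-13.4) -> (-6,-5.5), length = 7.9
  seg 15: (-6,-5.5) -> (-6,7.1), length = 12.6
Total = 138.1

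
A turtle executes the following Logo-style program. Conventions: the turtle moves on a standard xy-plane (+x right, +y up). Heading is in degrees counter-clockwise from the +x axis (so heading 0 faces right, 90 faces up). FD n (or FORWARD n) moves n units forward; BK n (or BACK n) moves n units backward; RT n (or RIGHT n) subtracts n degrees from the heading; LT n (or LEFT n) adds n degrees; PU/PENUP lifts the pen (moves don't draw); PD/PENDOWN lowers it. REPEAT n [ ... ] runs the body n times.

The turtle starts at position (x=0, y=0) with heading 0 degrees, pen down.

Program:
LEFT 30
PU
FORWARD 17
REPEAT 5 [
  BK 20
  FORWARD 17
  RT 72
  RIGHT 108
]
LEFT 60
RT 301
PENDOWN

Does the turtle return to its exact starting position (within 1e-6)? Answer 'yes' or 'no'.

Executing turtle program step by step:
Start: pos=(0,0), heading=0, pen down
LT 30: heading 0 -> 30
PU: pen up
FD 17: (0,0) -> (14.722,8.5) [heading=30, move]
REPEAT 5 [
  -- iteration 1/5 --
  BK 20: (14.722,8.5) -> (-2.598,-1.5) [heading=30, move]
  FD 17: (-2.598,-1.5) -> (12.124,7) [heading=30, move]
  RT 72: heading 30 -> 318
  RT 108: heading 318 -> 210
  -- iteration 2/5 --
  BK 20: (12.124,7) -> (29.445,17) [heading=210, move]
  FD 17: (29.445,17) -> (14.722,8.5) [heading=210, move]
  RT 72: heading 210 -> 138
  RT 108: heading 138 -> 30
  -- iteration 3/5 --
  BK 20: (14.722,8.5) -> (-2.598,-1.5) [heading=30, move]
  FD 17: (-2.598,-1.5) -> (12.124,7) [heading=30, move]
  RT 72: heading 30 -> 318
  RT 108: heading 318 -> 210
  -- iteration 4/5 --
  BK 20: (12.124,7) -> (29.445,17) [heading=210, move]
  FD 17: (29.445,17) -> (14.722,8.5) [heading=210, move]
  RT 72: heading 210 -> 138
  RT 108: heading 138 -> 30
  -- iteration 5/5 --
  BK 20: (14.722,8.5) -> (-2.598,-1.5) [heading=30, move]
  FD 17: (-2.598,-1.5) -> (12.124,7) [heading=30, move]
  RT 72: heading 30 -> 318
  RT 108: heading 318 -> 210
]
LT 60: heading 210 -> 270
RT 301: heading 270 -> 329
PD: pen down
Final: pos=(12.124,7), heading=329, 0 segment(s) drawn

Start position: (0, 0)
Final position: (12.124, 7)
Distance = 14; >= 1e-6 -> NOT closed

Answer: no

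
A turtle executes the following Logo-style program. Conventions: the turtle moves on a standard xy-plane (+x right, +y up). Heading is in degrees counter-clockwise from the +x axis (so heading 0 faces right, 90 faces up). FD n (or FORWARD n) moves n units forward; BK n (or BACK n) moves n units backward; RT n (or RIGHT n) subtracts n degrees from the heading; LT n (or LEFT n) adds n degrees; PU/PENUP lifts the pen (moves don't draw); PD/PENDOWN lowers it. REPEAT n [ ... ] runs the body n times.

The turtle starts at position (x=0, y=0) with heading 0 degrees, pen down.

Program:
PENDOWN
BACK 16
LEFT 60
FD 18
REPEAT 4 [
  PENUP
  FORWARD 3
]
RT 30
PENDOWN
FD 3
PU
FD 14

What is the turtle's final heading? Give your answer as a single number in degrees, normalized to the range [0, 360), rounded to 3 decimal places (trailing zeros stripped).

Executing turtle program step by step:
Start: pos=(0,0), heading=0, pen down
PD: pen down
BK 16: (0,0) -> (-16,0) [heading=0, draw]
LT 60: heading 0 -> 60
FD 18: (-16,0) -> (-7,15.588) [heading=60, draw]
REPEAT 4 [
  -- iteration 1/4 --
  PU: pen up
  FD 3: (-7,15.588) -> (-5.5,18.187) [heading=60, move]
  -- iteration 2/4 --
  PU: pen up
  FD 3: (-5.5,18.187) -> (-4,20.785) [heading=60, move]
  -- iteration 3/4 --
  PU: pen up
  FD 3: (-4,20.785) -> (-2.5,23.383) [heading=60, move]
  -- iteration 4/4 --
  PU: pen up
  FD 3: (-2.5,23.383) -> (-1,25.981) [heading=60, move]
]
RT 30: heading 60 -> 30
PD: pen down
FD 3: (-1,25.981) -> (1.598,27.481) [heading=30, draw]
PU: pen up
FD 14: (1.598,27.481) -> (13.722,34.481) [heading=30, move]
Final: pos=(13.722,34.481), heading=30, 3 segment(s) drawn

Answer: 30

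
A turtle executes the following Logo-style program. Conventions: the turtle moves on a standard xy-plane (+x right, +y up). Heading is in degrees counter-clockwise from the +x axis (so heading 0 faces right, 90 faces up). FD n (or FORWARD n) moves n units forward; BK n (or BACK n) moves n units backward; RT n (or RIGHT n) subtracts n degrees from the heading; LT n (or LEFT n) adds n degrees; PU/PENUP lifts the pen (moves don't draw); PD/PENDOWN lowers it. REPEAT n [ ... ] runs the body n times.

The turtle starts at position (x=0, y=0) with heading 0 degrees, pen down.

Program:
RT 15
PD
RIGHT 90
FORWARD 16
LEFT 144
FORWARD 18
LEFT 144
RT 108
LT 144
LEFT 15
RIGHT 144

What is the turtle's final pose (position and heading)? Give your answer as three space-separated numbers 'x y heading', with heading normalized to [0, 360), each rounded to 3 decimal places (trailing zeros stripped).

Answer: 9.848 -4.127 90

Derivation:
Executing turtle program step by step:
Start: pos=(0,0), heading=0, pen down
RT 15: heading 0 -> 345
PD: pen down
RT 90: heading 345 -> 255
FD 16: (0,0) -> (-4.141,-15.455) [heading=255, draw]
LT 144: heading 255 -> 39
FD 18: (-4.141,-15.455) -> (9.848,-4.127) [heading=39, draw]
LT 144: heading 39 -> 183
RT 108: heading 183 -> 75
LT 144: heading 75 -> 219
LT 15: heading 219 -> 234
RT 144: heading 234 -> 90
Final: pos=(9.848,-4.127), heading=90, 2 segment(s) drawn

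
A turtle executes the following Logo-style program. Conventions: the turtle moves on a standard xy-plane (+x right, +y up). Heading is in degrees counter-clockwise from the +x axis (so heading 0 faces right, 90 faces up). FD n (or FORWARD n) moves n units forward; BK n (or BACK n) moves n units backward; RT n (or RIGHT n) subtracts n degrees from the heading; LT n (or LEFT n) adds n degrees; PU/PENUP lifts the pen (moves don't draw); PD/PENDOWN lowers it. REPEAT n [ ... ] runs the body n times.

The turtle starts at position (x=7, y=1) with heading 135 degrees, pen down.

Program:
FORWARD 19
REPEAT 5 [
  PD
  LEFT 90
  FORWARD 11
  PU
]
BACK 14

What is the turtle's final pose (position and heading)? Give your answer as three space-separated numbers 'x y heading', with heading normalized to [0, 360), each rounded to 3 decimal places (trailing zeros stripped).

Executing turtle program step by step:
Start: pos=(7,1), heading=135, pen down
FD 19: (7,1) -> (-6.435,14.435) [heading=135, draw]
REPEAT 5 [
  -- iteration 1/5 --
  PD: pen down
  LT 90: heading 135 -> 225
  FD 11: (-6.435,14.435) -> (-14.213,6.657) [heading=225, draw]
  PU: pen up
  -- iteration 2/5 --
  PD: pen down
  LT 90: heading 225 -> 315
  FD 11: (-14.213,6.657) -> (-6.435,-1.121) [heading=315, draw]
  PU: pen up
  -- iteration 3/5 --
  PD: pen down
  LT 90: heading 315 -> 45
  FD 11: (-6.435,-1.121) -> (1.343,6.657) [heading=45, draw]
  PU: pen up
  -- iteration 4/5 --
  PD: pen down
  LT 90: heading 45 -> 135
  FD 11: (1.343,6.657) -> (-6.435,14.435) [heading=135, draw]
  PU: pen up
  -- iteration 5/5 --
  PD: pen down
  LT 90: heading 135 -> 225
  FD 11: (-6.435,14.435) -> (-14.213,6.657) [heading=225, draw]
  PU: pen up
]
BK 14: (-14.213,6.657) -> (-4.314,16.556) [heading=225, move]
Final: pos=(-4.314,16.556), heading=225, 6 segment(s) drawn

Answer: -4.314 16.556 225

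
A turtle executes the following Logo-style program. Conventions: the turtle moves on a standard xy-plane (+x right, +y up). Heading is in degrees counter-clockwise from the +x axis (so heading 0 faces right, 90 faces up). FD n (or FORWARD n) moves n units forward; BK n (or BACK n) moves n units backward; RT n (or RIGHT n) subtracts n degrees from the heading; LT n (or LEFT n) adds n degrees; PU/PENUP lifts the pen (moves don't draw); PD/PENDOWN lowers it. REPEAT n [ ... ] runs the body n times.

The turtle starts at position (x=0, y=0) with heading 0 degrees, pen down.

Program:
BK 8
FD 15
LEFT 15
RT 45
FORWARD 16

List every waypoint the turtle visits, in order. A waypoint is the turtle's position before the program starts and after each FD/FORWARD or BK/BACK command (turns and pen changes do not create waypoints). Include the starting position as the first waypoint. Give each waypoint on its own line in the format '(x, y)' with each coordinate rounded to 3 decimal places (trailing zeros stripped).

Answer: (0, 0)
(-8, 0)
(7, 0)
(20.856, -8)

Derivation:
Executing turtle program step by step:
Start: pos=(0,0), heading=0, pen down
BK 8: (0,0) -> (-8,0) [heading=0, draw]
FD 15: (-8,0) -> (7,0) [heading=0, draw]
LT 15: heading 0 -> 15
RT 45: heading 15 -> 330
FD 16: (7,0) -> (20.856,-8) [heading=330, draw]
Final: pos=(20.856,-8), heading=330, 3 segment(s) drawn
Waypoints (4 total):
(0, 0)
(-8, 0)
(7, 0)
(20.856, -8)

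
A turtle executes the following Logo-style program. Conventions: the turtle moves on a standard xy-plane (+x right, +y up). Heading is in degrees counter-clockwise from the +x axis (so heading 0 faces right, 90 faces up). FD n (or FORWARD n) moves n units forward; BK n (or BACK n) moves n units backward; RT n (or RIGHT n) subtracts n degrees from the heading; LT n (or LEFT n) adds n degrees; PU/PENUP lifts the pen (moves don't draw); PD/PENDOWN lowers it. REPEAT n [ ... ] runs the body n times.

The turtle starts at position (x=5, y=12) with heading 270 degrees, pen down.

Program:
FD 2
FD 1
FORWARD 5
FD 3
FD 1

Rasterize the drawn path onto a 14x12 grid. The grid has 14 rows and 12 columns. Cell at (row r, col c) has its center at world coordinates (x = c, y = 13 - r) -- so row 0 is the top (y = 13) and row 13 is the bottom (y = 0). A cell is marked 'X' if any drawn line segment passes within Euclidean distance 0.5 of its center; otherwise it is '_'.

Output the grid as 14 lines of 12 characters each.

Answer: ____________
_____X______
_____X______
_____X______
_____X______
_____X______
_____X______
_____X______
_____X______
_____X______
_____X______
_____X______
_____X______
_____X______

Derivation:
Segment 0: (5,12) -> (5,10)
Segment 1: (5,10) -> (5,9)
Segment 2: (5,9) -> (5,4)
Segment 3: (5,4) -> (5,1)
Segment 4: (5,1) -> (5,0)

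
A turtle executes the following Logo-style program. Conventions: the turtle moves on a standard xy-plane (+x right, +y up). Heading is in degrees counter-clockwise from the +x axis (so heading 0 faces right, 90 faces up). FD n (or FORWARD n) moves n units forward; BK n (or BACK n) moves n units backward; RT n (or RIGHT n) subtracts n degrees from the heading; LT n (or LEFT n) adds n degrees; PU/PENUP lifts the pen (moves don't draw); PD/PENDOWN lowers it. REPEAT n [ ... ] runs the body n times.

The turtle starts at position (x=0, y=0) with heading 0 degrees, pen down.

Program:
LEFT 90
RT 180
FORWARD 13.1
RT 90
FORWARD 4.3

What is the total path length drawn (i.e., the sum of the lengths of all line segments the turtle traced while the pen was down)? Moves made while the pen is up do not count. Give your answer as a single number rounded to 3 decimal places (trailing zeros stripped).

Executing turtle program step by step:
Start: pos=(0,0), heading=0, pen down
LT 90: heading 0 -> 90
RT 180: heading 90 -> 270
FD 13.1: (0,0) -> (0,-13.1) [heading=270, draw]
RT 90: heading 270 -> 180
FD 4.3: (0,-13.1) -> (-4.3,-13.1) [heading=180, draw]
Final: pos=(-4.3,-13.1), heading=180, 2 segment(s) drawn

Segment lengths:
  seg 1: (0,0) -> (0,-13.1), length = 13.1
  seg 2: (0,-13.1) -> (-4.3,-13.1), length = 4.3
Total = 17.4

Answer: 17.4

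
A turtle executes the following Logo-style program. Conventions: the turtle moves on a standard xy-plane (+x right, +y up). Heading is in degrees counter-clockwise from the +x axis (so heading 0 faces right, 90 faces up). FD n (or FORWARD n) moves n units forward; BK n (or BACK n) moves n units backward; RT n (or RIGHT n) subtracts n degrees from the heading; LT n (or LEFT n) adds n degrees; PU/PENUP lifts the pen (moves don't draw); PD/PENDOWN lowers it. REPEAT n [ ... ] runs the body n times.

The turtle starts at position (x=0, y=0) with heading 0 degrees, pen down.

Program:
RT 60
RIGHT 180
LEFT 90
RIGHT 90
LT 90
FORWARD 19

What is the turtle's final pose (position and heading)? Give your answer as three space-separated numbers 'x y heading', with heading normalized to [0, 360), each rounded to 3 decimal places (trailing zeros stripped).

Executing turtle program step by step:
Start: pos=(0,0), heading=0, pen down
RT 60: heading 0 -> 300
RT 180: heading 300 -> 120
LT 90: heading 120 -> 210
RT 90: heading 210 -> 120
LT 90: heading 120 -> 210
FD 19: (0,0) -> (-16.454,-9.5) [heading=210, draw]
Final: pos=(-16.454,-9.5), heading=210, 1 segment(s) drawn

Answer: -16.454 -9.5 210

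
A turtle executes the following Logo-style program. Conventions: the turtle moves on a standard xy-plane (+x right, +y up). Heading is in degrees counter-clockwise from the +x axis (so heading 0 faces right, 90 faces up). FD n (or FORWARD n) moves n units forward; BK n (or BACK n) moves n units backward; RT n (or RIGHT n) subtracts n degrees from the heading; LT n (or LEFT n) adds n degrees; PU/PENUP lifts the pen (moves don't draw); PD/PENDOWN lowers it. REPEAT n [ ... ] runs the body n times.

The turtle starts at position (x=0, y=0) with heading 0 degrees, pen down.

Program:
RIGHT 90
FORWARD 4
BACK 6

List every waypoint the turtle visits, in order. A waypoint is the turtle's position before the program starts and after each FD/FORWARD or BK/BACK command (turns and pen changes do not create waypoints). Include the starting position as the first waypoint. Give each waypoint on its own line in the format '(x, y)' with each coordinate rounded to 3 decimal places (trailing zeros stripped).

Executing turtle program step by step:
Start: pos=(0,0), heading=0, pen down
RT 90: heading 0 -> 270
FD 4: (0,0) -> (0,-4) [heading=270, draw]
BK 6: (0,-4) -> (0,2) [heading=270, draw]
Final: pos=(0,2), heading=270, 2 segment(s) drawn
Waypoints (3 total):
(0, 0)
(0, -4)
(0, 2)

Answer: (0, 0)
(0, -4)
(0, 2)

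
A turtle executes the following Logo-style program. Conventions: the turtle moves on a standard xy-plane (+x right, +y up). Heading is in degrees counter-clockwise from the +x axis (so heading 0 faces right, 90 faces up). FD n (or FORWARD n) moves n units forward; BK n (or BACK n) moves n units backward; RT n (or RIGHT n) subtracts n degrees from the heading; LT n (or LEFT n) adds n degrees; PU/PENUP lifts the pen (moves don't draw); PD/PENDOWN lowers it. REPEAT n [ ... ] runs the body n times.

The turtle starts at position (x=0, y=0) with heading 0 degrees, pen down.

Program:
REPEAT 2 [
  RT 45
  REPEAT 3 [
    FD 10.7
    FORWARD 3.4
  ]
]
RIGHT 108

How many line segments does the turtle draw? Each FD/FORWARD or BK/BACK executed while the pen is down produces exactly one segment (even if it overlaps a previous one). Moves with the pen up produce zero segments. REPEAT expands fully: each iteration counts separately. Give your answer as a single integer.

Executing turtle program step by step:
Start: pos=(0,0), heading=0, pen down
REPEAT 2 [
  -- iteration 1/2 --
  RT 45: heading 0 -> 315
  REPEAT 3 [
    -- iteration 1/3 --
    FD 10.7: (0,0) -> (7.566,-7.566) [heading=315, draw]
    FD 3.4: (7.566,-7.566) -> (9.97,-9.97) [heading=315, draw]
    -- iteration 2/3 --
    FD 10.7: (9.97,-9.97) -> (17.536,-17.536) [heading=315, draw]
    FD 3.4: (17.536,-17.536) -> (19.94,-19.94) [heading=315, draw]
    -- iteration 3/3 --
    FD 10.7: (19.94,-19.94) -> (27.506,-27.506) [heading=315, draw]
    FD 3.4: (27.506,-27.506) -> (29.911,-29.911) [heading=315, draw]
  ]
  -- iteration 2/2 --
  RT 45: heading 315 -> 270
  REPEAT 3 [
    -- iteration 1/3 --
    FD 10.7: (29.911,-29.911) -> (29.911,-40.611) [heading=270, draw]
    FD 3.4: (29.911,-40.611) -> (29.911,-44.011) [heading=270, draw]
    -- iteration 2/3 --
    FD 10.7: (29.911,-44.011) -> (29.911,-54.711) [heading=270, draw]
    FD 3.4: (29.911,-54.711) -> (29.911,-58.111) [heading=270, draw]
    -- iteration 3/3 --
    FD 10.7: (29.911,-58.111) -> (29.911,-68.811) [heading=270, draw]
    FD 3.4: (29.911,-68.811) -> (29.911,-72.211) [heading=270, draw]
  ]
]
RT 108: heading 270 -> 162
Final: pos=(29.911,-72.211), heading=162, 12 segment(s) drawn
Segments drawn: 12

Answer: 12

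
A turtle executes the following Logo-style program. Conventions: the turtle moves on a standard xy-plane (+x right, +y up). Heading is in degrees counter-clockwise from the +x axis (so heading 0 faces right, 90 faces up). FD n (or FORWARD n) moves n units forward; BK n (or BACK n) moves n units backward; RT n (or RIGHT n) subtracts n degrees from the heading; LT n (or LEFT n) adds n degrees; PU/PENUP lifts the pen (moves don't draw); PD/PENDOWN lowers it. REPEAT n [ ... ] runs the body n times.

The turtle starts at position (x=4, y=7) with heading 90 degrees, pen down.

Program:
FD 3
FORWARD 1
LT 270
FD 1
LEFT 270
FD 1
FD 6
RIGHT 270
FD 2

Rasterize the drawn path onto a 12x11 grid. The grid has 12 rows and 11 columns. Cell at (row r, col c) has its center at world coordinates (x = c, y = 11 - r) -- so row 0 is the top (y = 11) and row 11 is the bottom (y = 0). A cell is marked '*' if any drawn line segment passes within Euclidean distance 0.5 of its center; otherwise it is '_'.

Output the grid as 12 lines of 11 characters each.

Answer: ____**_____
____**_____
____**_____
____**_____
____**_____
_____*_____
_____*_____
_____***___
___________
___________
___________
___________

Derivation:
Segment 0: (4,7) -> (4,10)
Segment 1: (4,10) -> (4,11)
Segment 2: (4,11) -> (5,11)
Segment 3: (5,11) -> (5,10)
Segment 4: (5,10) -> (5,4)
Segment 5: (5,4) -> (7,4)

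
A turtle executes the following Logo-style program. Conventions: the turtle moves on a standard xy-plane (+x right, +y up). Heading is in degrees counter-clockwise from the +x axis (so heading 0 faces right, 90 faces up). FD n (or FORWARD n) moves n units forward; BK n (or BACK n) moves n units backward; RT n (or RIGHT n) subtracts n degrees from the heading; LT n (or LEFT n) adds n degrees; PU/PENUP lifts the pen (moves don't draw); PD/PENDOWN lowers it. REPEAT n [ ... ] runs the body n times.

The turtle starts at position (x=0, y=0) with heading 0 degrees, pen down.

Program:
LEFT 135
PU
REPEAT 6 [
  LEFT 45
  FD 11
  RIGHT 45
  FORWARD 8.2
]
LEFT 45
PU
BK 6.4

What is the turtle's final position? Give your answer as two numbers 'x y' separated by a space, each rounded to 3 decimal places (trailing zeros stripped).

Answer: -94.39 34.79

Derivation:
Executing turtle program step by step:
Start: pos=(0,0), heading=0, pen down
LT 135: heading 0 -> 135
PU: pen up
REPEAT 6 [
  -- iteration 1/6 --
  LT 45: heading 135 -> 180
  FD 11: (0,0) -> (-11,0) [heading=180, move]
  RT 45: heading 180 -> 135
  FD 8.2: (-11,0) -> (-16.798,5.798) [heading=135, move]
  -- iteration 2/6 --
  LT 45: heading 135 -> 180
  FD 11: (-16.798,5.798) -> (-27.798,5.798) [heading=180, move]
  RT 45: heading 180 -> 135
  FD 8.2: (-27.798,5.798) -> (-33.597,11.597) [heading=135, move]
  -- iteration 3/6 --
  LT 45: heading 135 -> 180
  FD 11: (-33.597,11.597) -> (-44.597,11.597) [heading=180, move]
  RT 45: heading 180 -> 135
  FD 8.2: (-44.597,11.597) -> (-50.395,17.395) [heading=135, move]
  -- iteration 4/6 --
  LT 45: heading 135 -> 180
  FD 11: (-50.395,17.395) -> (-61.395,17.395) [heading=180, move]
  RT 45: heading 180 -> 135
  FD 8.2: (-61.395,17.395) -> (-67.193,23.193) [heading=135, move]
  -- iteration 5/6 --
  LT 45: heading 135 -> 180
  FD 11: (-67.193,23.193) -> (-78.193,23.193) [heading=180, move]
  RT 45: heading 180 -> 135
  FD 8.2: (-78.193,23.193) -> (-83.991,28.991) [heading=135, move]
  -- iteration 6/6 --
  LT 45: heading 135 -> 180
  FD 11: (-83.991,28.991) -> (-94.991,28.991) [heading=180, move]
  RT 45: heading 180 -> 135
  FD 8.2: (-94.991,28.991) -> (-100.79,34.79) [heading=135, move]
]
LT 45: heading 135 -> 180
PU: pen up
BK 6.4: (-100.79,34.79) -> (-94.39,34.79) [heading=180, move]
Final: pos=(-94.39,34.79), heading=180, 0 segment(s) drawn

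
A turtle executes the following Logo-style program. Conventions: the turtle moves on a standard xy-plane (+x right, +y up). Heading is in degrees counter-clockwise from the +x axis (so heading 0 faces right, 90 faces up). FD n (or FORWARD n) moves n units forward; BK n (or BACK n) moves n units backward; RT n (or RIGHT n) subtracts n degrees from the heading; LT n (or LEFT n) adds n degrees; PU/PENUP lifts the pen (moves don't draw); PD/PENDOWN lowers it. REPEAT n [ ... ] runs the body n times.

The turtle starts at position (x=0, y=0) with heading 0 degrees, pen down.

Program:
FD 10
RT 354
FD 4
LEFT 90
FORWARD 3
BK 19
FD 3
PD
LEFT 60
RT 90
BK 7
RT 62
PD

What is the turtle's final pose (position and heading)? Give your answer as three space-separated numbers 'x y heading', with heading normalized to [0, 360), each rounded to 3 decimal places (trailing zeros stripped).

Executing turtle program step by step:
Start: pos=(0,0), heading=0, pen down
FD 10: (0,0) -> (10,0) [heading=0, draw]
RT 354: heading 0 -> 6
FD 4: (10,0) -> (13.978,0.418) [heading=6, draw]
LT 90: heading 6 -> 96
FD 3: (13.978,0.418) -> (13.665,3.402) [heading=96, draw]
BK 19: (13.665,3.402) -> (15.651,-15.494) [heading=96, draw]
FD 3: (15.651,-15.494) -> (15.337,-12.511) [heading=96, draw]
PD: pen down
LT 60: heading 96 -> 156
RT 90: heading 156 -> 66
BK 7: (15.337,-12.511) -> (12.49,-18.905) [heading=66, draw]
RT 62: heading 66 -> 4
PD: pen down
Final: pos=(12.49,-18.905), heading=4, 6 segment(s) drawn

Answer: 12.49 -18.905 4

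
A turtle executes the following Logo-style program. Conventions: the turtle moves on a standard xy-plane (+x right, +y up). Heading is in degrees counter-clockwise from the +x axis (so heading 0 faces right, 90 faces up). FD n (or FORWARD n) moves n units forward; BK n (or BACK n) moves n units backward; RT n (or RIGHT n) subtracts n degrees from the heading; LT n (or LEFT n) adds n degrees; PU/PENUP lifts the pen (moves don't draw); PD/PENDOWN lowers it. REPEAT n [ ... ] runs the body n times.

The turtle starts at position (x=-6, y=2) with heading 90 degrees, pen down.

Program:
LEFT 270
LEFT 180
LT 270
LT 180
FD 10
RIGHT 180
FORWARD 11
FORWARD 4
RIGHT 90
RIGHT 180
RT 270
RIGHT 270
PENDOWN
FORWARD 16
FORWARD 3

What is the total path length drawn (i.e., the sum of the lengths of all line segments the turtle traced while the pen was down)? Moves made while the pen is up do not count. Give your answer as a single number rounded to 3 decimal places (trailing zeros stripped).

Answer: 44

Derivation:
Executing turtle program step by step:
Start: pos=(-6,2), heading=90, pen down
LT 270: heading 90 -> 0
LT 180: heading 0 -> 180
LT 270: heading 180 -> 90
LT 180: heading 90 -> 270
FD 10: (-6,2) -> (-6,-8) [heading=270, draw]
RT 180: heading 270 -> 90
FD 11: (-6,-8) -> (-6,3) [heading=90, draw]
FD 4: (-6,3) -> (-6,7) [heading=90, draw]
RT 90: heading 90 -> 0
RT 180: heading 0 -> 180
RT 270: heading 180 -> 270
RT 270: heading 270 -> 0
PD: pen down
FD 16: (-6,7) -> (10,7) [heading=0, draw]
FD 3: (10,7) -> (13,7) [heading=0, draw]
Final: pos=(13,7), heading=0, 5 segment(s) drawn

Segment lengths:
  seg 1: (-6,2) -> (-6,-8), length = 10
  seg 2: (-6,-8) -> (-6,3), length = 11
  seg 3: (-6,3) -> (-6,7), length = 4
  seg 4: (-6,7) -> (10,7), length = 16
  seg 5: (10,7) -> (13,7), length = 3
Total = 44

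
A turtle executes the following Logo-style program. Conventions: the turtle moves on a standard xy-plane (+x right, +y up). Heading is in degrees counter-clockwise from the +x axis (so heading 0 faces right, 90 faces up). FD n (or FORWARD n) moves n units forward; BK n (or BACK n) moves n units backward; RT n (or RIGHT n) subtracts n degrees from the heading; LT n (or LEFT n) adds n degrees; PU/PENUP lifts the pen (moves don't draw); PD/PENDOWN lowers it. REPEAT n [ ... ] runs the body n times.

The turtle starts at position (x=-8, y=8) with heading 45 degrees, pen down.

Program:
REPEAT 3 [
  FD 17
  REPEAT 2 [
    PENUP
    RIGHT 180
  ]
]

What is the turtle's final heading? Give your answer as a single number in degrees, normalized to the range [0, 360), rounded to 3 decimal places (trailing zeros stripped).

Answer: 45

Derivation:
Executing turtle program step by step:
Start: pos=(-8,8), heading=45, pen down
REPEAT 3 [
  -- iteration 1/3 --
  FD 17: (-8,8) -> (4.021,20.021) [heading=45, draw]
  REPEAT 2 [
    -- iteration 1/2 --
    PU: pen up
    RT 180: heading 45 -> 225
    -- iteration 2/2 --
    PU: pen up
    RT 180: heading 225 -> 45
  ]
  -- iteration 2/3 --
  FD 17: (4.021,20.021) -> (16.042,32.042) [heading=45, move]
  REPEAT 2 [
    -- iteration 1/2 --
    PU: pen up
    RT 180: heading 45 -> 225
    -- iteration 2/2 --
    PU: pen up
    RT 180: heading 225 -> 45
  ]
  -- iteration 3/3 --
  FD 17: (16.042,32.042) -> (28.062,44.062) [heading=45, move]
  REPEAT 2 [
    -- iteration 1/2 --
    PU: pen up
    RT 180: heading 45 -> 225
    -- iteration 2/2 --
    PU: pen up
    RT 180: heading 225 -> 45
  ]
]
Final: pos=(28.062,44.062), heading=45, 1 segment(s) drawn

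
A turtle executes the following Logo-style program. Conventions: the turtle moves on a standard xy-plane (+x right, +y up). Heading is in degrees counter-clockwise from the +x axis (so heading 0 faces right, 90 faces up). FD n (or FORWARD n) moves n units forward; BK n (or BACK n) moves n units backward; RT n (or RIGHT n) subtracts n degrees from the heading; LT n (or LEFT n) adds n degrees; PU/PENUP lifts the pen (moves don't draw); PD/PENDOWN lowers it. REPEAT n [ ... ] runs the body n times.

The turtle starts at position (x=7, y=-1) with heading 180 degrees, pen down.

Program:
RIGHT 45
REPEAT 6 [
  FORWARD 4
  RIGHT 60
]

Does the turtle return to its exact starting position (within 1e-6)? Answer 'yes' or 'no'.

Executing turtle program step by step:
Start: pos=(7,-1), heading=180, pen down
RT 45: heading 180 -> 135
REPEAT 6 [
  -- iteration 1/6 --
  FD 4: (7,-1) -> (4.172,1.828) [heading=135, draw]
  RT 60: heading 135 -> 75
  -- iteration 2/6 --
  FD 4: (4.172,1.828) -> (5.207,5.692) [heading=75, draw]
  RT 60: heading 75 -> 15
  -- iteration 3/6 --
  FD 4: (5.207,5.692) -> (9.071,6.727) [heading=15, draw]
  RT 60: heading 15 -> 315
  -- iteration 4/6 --
  FD 4: (9.071,6.727) -> (11.899,3.899) [heading=315, draw]
  RT 60: heading 315 -> 255
  -- iteration 5/6 --
  FD 4: (11.899,3.899) -> (10.864,0.035) [heading=255, draw]
  RT 60: heading 255 -> 195
  -- iteration 6/6 --
  FD 4: (10.864,0.035) -> (7,-1) [heading=195, draw]
  RT 60: heading 195 -> 135
]
Final: pos=(7,-1), heading=135, 6 segment(s) drawn

Start position: (7, -1)
Final position: (7, -1)
Distance = 0; < 1e-6 -> CLOSED

Answer: yes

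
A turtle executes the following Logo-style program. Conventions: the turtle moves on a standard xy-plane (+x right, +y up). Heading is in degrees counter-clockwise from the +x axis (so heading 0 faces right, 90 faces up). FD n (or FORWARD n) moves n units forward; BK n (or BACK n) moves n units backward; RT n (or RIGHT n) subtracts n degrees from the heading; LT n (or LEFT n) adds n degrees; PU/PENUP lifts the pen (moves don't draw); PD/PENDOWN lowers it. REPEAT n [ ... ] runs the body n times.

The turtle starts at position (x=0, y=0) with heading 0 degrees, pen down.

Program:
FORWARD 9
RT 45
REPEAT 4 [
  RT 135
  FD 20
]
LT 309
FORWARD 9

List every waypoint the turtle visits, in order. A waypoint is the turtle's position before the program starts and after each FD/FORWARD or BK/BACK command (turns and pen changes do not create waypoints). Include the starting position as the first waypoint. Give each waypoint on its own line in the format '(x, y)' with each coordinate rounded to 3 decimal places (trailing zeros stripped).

Answer: (0, 0)
(9, 0)
(-11, 0)
(3.142, 14.142)
(3.142, -5.858)
(-11, 8.284)
(-10.059, 17.235)

Derivation:
Executing turtle program step by step:
Start: pos=(0,0), heading=0, pen down
FD 9: (0,0) -> (9,0) [heading=0, draw]
RT 45: heading 0 -> 315
REPEAT 4 [
  -- iteration 1/4 --
  RT 135: heading 315 -> 180
  FD 20: (9,0) -> (-11,0) [heading=180, draw]
  -- iteration 2/4 --
  RT 135: heading 180 -> 45
  FD 20: (-11,0) -> (3.142,14.142) [heading=45, draw]
  -- iteration 3/4 --
  RT 135: heading 45 -> 270
  FD 20: (3.142,14.142) -> (3.142,-5.858) [heading=270, draw]
  -- iteration 4/4 --
  RT 135: heading 270 -> 135
  FD 20: (3.142,-5.858) -> (-11,8.284) [heading=135, draw]
]
LT 309: heading 135 -> 84
FD 9: (-11,8.284) -> (-10.059,17.235) [heading=84, draw]
Final: pos=(-10.059,17.235), heading=84, 6 segment(s) drawn
Waypoints (7 total):
(0, 0)
(9, 0)
(-11, 0)
(3.142, 14.142)
(3.142, -5.858)
(-11, 8.284)
(-10.059, 17.235)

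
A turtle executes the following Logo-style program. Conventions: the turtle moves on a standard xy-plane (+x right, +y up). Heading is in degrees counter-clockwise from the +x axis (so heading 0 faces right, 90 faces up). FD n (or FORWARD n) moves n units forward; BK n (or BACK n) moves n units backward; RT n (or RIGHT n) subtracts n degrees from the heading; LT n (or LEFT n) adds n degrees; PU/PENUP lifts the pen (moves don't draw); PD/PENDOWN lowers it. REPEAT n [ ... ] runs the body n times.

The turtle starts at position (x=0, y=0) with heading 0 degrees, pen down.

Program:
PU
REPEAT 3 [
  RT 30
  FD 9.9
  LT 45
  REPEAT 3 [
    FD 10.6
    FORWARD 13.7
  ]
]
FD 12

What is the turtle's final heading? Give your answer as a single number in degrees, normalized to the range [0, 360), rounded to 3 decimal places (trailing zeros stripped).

Answer: 45

Derivation:
Executing turtle program step by step:
Start: pos=(0,0), heading=0, pen down
PU: pen up
REPEAT 3 [
  -- iteration 1/3 --
  RT 30: heading 0 -> 330
  FD 9.9: (0,0) -> (8.574,-4.95) [heading=330, move]
  LT 45: heading 330 -> 15
  REPEAT 3 [
    -- iteration 1/3 --
    FD 10.6: (8.574,-4.95) -> (18.812,-2.207) [heading=15, move]
    FD 13.7: (18.812,-2.207) -> (32.046,1.339) [heading=15, move]
    -- iteration 2/3 --
    FD 10.6: (32.046,1.339) -> (42.284,4.083) [heading=15, move]
    FD 13.7: (42.284,4.083) -> (55.518,7.629) [heading=15, move]
    -- iteration 3/3 --
    FD 10.6: (55.518,7.629) -> (65.756,10.372) [heading=15, move]
    FD 13.7: (65.756,10.372) -> (78.99,13.918) [heading=15, move]
  ]
  -- iteration 2/3 --
  RT 30: heading 15 -> 345
  FD 9.9: (78.99,13.918) -> (88.552,11.356) [heading=345, move]
  LT 45: heading 345 -> 30
  REPEAT 3 [
    -- iteration 1/3 --
    FD 10.6: (88.552,11.356) -> (97.732,16.656) [heading=30, move]
    FD 13.7: (97.732,16.656) -> (109.597,23.506) [heading=30, move]
    -- iteration 2/3 --
    FD 10.6: (109.597,23.506) -> (118.777,28.806) [heading=30, move]
    FD 13.7: (118.777,28.806) -> (130.641,35.656) [heading=30, move]
    -- iteration 3/3 --
    FD 10.6: (130.641,35.656) -> (139.821,40.956) [heading=30, move]
    FD 13.7: (139.821,40.956) -> (151.686,47.806) [heading=30, move]
  ]
  -- iteration 3/3 --
  RT 30: heading 30 -> 0
  FD 9.9: (151.686,47.806) -> (161.586,47.806) [heading=0, move]
  LT 45: heading 0 -> 45
  REPEAT 3 [
    -- iteration 1/3 --
    FD 10.6: (161.586,47.806) -> (169.081,55.301) [heading=45, move]
    FD 13.7: (169.081,55.301) -> (178.768,64.988) [heading=45, move]
    -- iteration 2/3 --
    FD 10.6: (178.768,64.988) -> (186.264,72.484) [heading=45, move]
    FD 13.7: (186.264,72.484) -> (195.951,82.171) [heading=45, move]
    -- iteration 3/3 --
    FD 10.6: (195.951,82.171) -> (203.446,89.666) [heading=45, move]
    FD 13.7: (203.446,89.666) -> (213.134,99.354) [heading=45, move]
  ]
]
FD 12: (213.134,99.354) -> (221.619,107.839) [heading=45, move]
Final: pos=(221.619,107.839), heading=45, 0 segment(s) drawn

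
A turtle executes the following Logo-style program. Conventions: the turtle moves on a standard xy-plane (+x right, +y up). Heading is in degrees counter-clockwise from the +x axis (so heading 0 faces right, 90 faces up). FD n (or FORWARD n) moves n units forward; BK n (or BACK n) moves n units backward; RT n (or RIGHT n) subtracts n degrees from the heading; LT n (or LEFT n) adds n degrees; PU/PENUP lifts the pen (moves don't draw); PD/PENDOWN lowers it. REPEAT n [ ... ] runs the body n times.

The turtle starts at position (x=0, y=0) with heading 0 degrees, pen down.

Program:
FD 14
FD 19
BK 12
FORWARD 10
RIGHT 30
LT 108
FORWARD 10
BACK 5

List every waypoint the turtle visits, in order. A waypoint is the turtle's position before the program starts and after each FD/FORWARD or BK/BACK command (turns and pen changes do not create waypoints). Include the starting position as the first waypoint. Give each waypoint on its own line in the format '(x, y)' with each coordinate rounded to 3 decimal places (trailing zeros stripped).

Executing turtle program step by step:
Start: pos=(0,0), heading=0, pen down
FD 14: (0,0) -> (14,0) [heading=0, draw]
FD 19: (14,0) -> (33,0) [heading=0, draw]
BK 12: (33,0) -> (21,0) [heading=0, draw]
FD 10: (21,0) -> (31,0) [heading=0, draw]
RT 30: heading 0 -> 330
LT 108: heading 330 -> 78
FD 10: (31,0) -> (33.079,9.781) [heading=78, draw]
BK 5: (33.079,9.781) -> (32.04,4.891) [heading=78, draw]
Final: pos=(32.04,4.891), heading=78, 6 segment(s) drawn
Waypoints (7 total):
(0, 0)
(14, 0)
(33, 0)
(21, 0)
(31, 0)
(33.079, 9.781)
(32.04, 4.891)

Answer: (0, 0)
(14, 0)
(33, 0)
(21, 0)
(31, 0)
(33.079, 9.781)
(32.04, 4.891)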